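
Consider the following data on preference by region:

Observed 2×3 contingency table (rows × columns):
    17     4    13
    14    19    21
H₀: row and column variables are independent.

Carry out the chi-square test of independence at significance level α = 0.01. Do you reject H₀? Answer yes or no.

reject H₀: no

Row totals [34, 54], col totals [31, 23, 34], n=88
χ² = (17−11.98)²/11.98 + (4−8.89)²/8.89 + (13−13.14)²/13.14 + (14−19.02)²/19.02 + (19−14.11)²/14.11 + (21−20.86)²/20.86 = 7.8134
df = 2
p-value (upper-tail) = 0.02011
At α=0.01: p ≥ α → fail to reject H₀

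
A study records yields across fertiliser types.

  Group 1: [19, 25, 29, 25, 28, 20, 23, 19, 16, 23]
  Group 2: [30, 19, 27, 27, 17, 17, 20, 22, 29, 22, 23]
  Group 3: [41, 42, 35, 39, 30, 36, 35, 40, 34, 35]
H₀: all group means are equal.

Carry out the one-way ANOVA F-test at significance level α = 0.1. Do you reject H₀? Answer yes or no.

Group means [22.70, 23.00, 36.70], grand mean 27.323
SSB = Σnᵢ(x̄ᵢ−x̄)² = 1298.574; SSW = ΣΣ(x−x̄ᵢ)² = 498.200
MSB = 1298.574/2 = 649.2871; MSW = 498.200/28 = 17.7929
F = MSB/MSW = 36.4914
df = (2, 28)
p-value (upper-tail) = 0.00000
At α=0.1: p < α → reject H₀

reject H₀: yes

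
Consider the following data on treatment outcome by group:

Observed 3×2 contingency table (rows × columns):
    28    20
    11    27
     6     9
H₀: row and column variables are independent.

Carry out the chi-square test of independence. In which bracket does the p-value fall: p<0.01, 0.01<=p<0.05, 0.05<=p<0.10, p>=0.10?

p-value bracket: 0.01<=p<0.05

Row totals [48, 38, 15], col totals [45, 56], n=101
χ² = (28−21.39)²/21.39 + (20−26.61)²/26.61 + (11−16.93)²/16.93 + (27−21.07)²/21.07 + (6−6.68)²/6.68 + (9−8.32)²/8.32 = 7.5619
df = 2
p-value (upper-tail) = 0.02280
→ bracket: 0.01<=p<0.05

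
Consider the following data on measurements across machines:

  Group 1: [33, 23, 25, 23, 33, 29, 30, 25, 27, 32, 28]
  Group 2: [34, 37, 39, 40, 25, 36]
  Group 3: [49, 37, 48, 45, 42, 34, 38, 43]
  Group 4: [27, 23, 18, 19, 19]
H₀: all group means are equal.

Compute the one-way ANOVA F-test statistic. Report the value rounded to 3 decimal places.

test statistic = 25.816

Group means [28.00, 35.17, 42.00, 21.20], grand mean 32.033
SSB = Σnᵢ(x̄ᵢ−x̄)² = 1619.333; SSW = ΣΣ(x−x̄ᵢ)² = 543.633
MSB = 1619.333/3 = 539.7778; MSW = 543.633/26 = 20.9090
F = MSB/MSW = 25.8156
df = (3, 26)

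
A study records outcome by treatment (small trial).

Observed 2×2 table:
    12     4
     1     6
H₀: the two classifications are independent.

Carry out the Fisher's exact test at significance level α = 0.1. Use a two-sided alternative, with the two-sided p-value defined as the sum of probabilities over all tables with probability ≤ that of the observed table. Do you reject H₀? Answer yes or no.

Margins: r₁=16, r₂=7, c₁=13, c₂=10, n=23
p_obs = C(16,12)·C(7,1)/C(23,13); sum pmf over tables with pmf ≤ p_obs
p-value (two-sided) = 0.01862
At α=0.1: p < α → reject H₀

reject H₀: yes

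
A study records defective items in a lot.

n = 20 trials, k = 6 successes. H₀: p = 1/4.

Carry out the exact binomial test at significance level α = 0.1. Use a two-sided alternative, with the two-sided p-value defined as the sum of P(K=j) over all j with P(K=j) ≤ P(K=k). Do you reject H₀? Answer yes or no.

reject H₀: no

Exact binomial: n=20, k=6, p₀=1/4=0.2500
P(X=j) = C(n,j)·p₀^j·(1−p₀)^(n−j); p = Σ P(X=j) over j with P(X=j) ≤ P(X=6)
p-value (two-sided) = 0.60798
At α=0.1: p ≥ α → fail to reject H₀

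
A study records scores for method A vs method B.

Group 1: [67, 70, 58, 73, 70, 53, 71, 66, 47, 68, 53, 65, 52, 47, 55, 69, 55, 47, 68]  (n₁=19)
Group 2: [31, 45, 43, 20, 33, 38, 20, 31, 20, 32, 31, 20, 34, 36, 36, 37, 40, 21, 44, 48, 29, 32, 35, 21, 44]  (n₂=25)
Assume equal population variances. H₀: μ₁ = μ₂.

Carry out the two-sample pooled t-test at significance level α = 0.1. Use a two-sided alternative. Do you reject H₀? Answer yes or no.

x̄₁=60.737, s₁=9.194, n₁=19
x̄₂=32.840, s₂=8.702, n₂=25
s_p² = [18·9.194² + 24·8.702²]/42 = 79.5011
SE = √(s_p²·(1/19+1/25)) = 2.7137
t = (60.737−32.840)/2.7137 = 10.2799
df = 42
p-value (two-sided) = 0.00000
At α=0.1: p < α → reject H₀

reject H₀: yes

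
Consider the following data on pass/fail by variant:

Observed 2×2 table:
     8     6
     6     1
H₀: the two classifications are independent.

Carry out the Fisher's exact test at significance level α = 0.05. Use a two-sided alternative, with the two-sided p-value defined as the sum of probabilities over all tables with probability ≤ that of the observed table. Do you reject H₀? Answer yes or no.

Margins: r₁=14, r₂=7, c₁=14, c₂=7, n=21
p_obs = C(14,8)·C(7,6)/C(21,14); sum pmf over tables with pmf ≤ p_obs
p-value (two-sided) = 0.33714
At α=0.05: p ≥ α → fail to reject H₀

reject H₀: no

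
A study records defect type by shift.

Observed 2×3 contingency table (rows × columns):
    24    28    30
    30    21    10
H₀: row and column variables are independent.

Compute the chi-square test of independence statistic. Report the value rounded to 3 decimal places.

test statistic = 8.772

Row totals [82, 61], col totals [54, 49, 40], n=143
χ² = (24−30.97)²/30.97 + (28−28.10)²/28.10 + (30−22.94)²/22.94 + (30−23.03)²/23.03 + (21−20.90)²/20.90 + (10−17.06)²/17.06 = 8.7719
df = 2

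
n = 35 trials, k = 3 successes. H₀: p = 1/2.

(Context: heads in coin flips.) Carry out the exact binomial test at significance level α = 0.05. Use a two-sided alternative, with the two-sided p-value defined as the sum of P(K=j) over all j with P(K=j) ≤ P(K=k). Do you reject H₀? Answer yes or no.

reject H₀: yes

Exact binomial: n=35, k=3, p₀=1/2=0.5000
P(X=j) = C(n,j)·p₀^j·(1−p₀)^(n−j); p = Σ P(X=j) over j with P(X=j) ≤ P(X=3)
p-value (two-sided) = 0.00000
At α=0.05: p < α → reject H₀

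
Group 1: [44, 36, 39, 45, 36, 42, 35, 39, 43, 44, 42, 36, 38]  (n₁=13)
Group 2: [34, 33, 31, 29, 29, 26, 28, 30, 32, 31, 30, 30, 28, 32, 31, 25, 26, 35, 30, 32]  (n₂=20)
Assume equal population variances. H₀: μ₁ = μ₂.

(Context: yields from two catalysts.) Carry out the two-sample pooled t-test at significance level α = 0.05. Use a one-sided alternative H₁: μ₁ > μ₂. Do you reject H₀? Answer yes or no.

reject H₀: yes

x̄₁=39.923, s₁=3.570, n₁=13
x̄₂=30.100, s₂=2.634, n₂=20
s_p² = [12·3.570² + 19·2.634²]/31 = 9.1846
SE = √(s_p²·(1/13+1/20)) = 1.0797
t = (39.923−30.100)/1.0797 = 9.0980
df = 31
p-value (one-sided, H₁ greater) = 0.00000
At α=0.05: p < α → reject H₀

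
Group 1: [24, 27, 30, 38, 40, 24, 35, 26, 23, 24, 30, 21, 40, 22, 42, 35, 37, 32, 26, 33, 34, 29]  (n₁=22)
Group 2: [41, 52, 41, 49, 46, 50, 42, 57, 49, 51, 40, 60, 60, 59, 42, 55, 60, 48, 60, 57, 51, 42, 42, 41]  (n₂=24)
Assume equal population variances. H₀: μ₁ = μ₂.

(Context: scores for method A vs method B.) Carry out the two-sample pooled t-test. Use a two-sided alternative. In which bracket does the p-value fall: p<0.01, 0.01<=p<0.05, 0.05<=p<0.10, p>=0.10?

p-value bracket: p<0.01

x̄₁=30.545, s₁=6.449, n₁=22
x̄₂=49.792, s₂=7.313, n₂=24
s_p² = [21·6.449² + 23·7.313²]/44 = 47.8048
SE = √(s_p²·(1/22+1/24)) = 2.0408
t = (30.545−49.792)/2.0408 = -9.4308
df = 44
p-value (two-sided) = 0.00000
→ bracket: p<0.01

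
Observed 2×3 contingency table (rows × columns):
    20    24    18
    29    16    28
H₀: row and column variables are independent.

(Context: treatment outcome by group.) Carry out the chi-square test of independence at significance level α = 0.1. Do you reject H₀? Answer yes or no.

Row totals [62, 73], col totals [49, 40, 46], n=135
χ² = (20−22.50)²/22.50 + (24−18.37)²/18.37 + (18−21.13)²/21.13 + (29−26.50)²/26.50 + (16−21.63)²/21.63 + (28−24.87)²/24.87 = 4.5610
df = 2
p-value (upper-tail) = 0.10224
At α=0.1: p ≥ α → fail to reject H₀

reject H₀: no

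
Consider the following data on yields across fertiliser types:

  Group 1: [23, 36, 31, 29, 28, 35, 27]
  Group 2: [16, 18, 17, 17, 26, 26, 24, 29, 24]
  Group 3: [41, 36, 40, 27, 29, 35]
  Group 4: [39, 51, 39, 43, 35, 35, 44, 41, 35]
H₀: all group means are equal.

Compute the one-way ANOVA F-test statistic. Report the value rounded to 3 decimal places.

test statistic = 20.490

Group means [29.86, 21.89, 34.67, 40.22], grand mean 31.484
SSB = Σnᵢ(x̄ᵢ−x̄)² = 1595.107; SSW = ΣΣ(x−x̄ᵢ)² = 700.635
MSB = 1595.107/3 = 531.7023; MSW = 700.635/27 = 25.9494
F = MSB/MSW = 20.4899
df = (3, 27)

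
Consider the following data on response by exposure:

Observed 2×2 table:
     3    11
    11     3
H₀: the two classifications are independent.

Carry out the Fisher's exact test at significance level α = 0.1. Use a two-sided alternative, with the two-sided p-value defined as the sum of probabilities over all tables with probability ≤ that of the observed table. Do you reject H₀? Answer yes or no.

reject H₀: yes

Margins: r₁=14, r₂=14, c₁=14, c₂=14, n=28
p_obs = C(14,3)·C(14,11)/C(28,14); sum pmf over tables with pmf ≤ p_obs
p-value (two-sided) = 0.00703
At α=0.1: p < α → reject H₀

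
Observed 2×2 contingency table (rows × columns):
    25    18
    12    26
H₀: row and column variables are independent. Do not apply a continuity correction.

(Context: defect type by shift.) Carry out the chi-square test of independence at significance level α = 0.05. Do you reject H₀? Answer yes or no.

Row totals [43, 38], col totals [37, 44], n=81
χ² = (25−19.64)²/19.64 + (18−23.36)²/23.36 + (12−17.36)²/17.36 + (26−20.64)²/20.64 = 5.7353
df = 1
p-value (upper-tail) = 0.01663
At α=0.05: p < α → reject H₀

reject H₀: yes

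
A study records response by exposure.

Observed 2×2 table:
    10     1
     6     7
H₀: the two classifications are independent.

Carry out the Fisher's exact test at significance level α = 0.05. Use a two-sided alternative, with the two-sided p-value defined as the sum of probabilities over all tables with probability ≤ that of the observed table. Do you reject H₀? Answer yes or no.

Margins: r₁=11, r₂=13, c₁=16, c₂=8, n=24
p_obs = C(11,10)·C(13,6)/C(24,16); sum pmf over tables with pmf ≤ p_obs
p-value (two-sided) = 0.03347
At α=0.05: p < α → reject H₀

reject H₀: yes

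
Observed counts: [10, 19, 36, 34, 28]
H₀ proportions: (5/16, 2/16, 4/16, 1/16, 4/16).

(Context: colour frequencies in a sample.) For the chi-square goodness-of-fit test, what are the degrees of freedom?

degrees of freedom = 4

df = k − 1 = 5 − 1 = 4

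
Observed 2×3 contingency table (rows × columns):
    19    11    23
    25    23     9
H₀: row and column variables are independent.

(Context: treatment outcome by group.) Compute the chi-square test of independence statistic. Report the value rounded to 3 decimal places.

test statistic = 11.048

Row totals [53, 57], col totals [44, 34, 32], n=110
χ² = (19−21.20)²/21.20 + (11−16.38)²/16.38 + (23−15.42)²/15.42 + (25−22.80)²/22.80 + (23−17.62)²/17.62 + (9−16.58)²/16.58 = 11.0476
df = 2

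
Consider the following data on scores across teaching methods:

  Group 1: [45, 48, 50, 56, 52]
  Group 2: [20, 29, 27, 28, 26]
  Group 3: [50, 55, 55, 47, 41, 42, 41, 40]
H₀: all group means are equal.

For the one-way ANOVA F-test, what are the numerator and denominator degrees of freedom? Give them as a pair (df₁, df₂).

degrees of freedom = [2, 15]

k = 3 groups, N = 18 total
df = (k−1, N−k) = (3−1, 18−3) = (2, 15)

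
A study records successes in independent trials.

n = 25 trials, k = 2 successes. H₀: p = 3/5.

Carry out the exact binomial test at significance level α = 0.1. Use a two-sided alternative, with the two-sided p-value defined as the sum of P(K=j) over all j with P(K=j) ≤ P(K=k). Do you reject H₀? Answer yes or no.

Exact binomial: n=25, k=2, p₀=3/5=0.6000
P(X=j) = C(n,j)·p₀^j·(1−p₀)^(n−j); p = Σ P(X=j) over j with P(X=j) ≤ P(X=2)
p-value (two-sided) = 0.00000
At α=0.1: p < α → reject H₀

reject H₀: yes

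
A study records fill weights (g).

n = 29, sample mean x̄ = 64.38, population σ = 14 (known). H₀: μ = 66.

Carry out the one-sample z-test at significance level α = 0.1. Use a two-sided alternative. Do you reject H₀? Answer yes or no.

SE = σ/√n = 14/√29 = 2.5997
z = (x̄−μ₀)/SE = (64.38−66)/2.5997 = -0.6231
p-value (two-sided) = 0.53319
At α=0.1: p ≥ α → fail to reject H₀

reject H₀: no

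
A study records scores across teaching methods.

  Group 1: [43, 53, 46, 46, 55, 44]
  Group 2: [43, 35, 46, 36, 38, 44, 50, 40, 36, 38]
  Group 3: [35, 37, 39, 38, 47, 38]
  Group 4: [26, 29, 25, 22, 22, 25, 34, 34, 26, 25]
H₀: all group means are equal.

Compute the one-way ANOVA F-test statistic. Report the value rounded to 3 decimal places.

test statistic = 29.625

Group means [47.83, 40.60, 39.00, 26.80], grand mean 37.344
SSB = Σnᵢ(x̄ᵢ−x̄)² = 1894.385; SSW = ΣΣ(x−x̄ᵢ)² = 596.833
MSB = 1894.385/3 = 631.4618; MSW = 596.833/28 = 21.3155
F = MSB/MSW = 29.6246
df = (3, 28)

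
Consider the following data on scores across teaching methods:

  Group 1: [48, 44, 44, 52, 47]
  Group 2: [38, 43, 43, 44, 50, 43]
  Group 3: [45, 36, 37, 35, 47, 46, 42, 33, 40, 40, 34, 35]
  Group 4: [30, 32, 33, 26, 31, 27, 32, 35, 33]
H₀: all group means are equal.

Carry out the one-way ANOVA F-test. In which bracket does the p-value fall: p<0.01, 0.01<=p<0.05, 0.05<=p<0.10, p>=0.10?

Group means [47.00, 43.50, 39.17, 31.00], grand mean 38.906
SSB = Σnᵢ(x̄ᵢ−x̄)² = 1017.552; SSW = ΣΣ(x−x̄ᵢ)² = 451.167
MSB = 1017.552/3 = 339.1840; MSW = 451.167/28 = 16.1131
F = MSB/MSW = 21.0502
df = (3, 28)
p-value (upper-tail) = 0.00000
→ bracket: p<0.01

p-value bracket: p<0.01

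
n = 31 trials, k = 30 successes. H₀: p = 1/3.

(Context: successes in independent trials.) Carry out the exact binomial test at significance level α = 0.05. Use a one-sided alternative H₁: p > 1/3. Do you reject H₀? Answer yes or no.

Exact binomial: n=31, k=30, p₀=1/3=0.3333
P(X≥30) from Σ C(n,i)·p₀^i·(1−p₀)^(n−i)
p-value (one-sided, H₁ greater) = 0.00000
At α=0.05: p < α → reject H₀

reject H₀: yes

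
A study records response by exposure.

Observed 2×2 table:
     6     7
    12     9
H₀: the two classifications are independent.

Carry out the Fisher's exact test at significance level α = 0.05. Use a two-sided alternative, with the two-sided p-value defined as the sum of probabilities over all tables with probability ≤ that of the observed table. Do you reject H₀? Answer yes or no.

Margins: r₁=13, r₂=21, c₁=18, c₂=16, n=34
p_obs = C(13,6)·C(21,12)/C(34,18); sum pmf over tables with pmf ≤ p_obs
p-value (two-sided) = 0.72538
At α=0.05: p ≥ α → fail to reject H₀

reject H₀: no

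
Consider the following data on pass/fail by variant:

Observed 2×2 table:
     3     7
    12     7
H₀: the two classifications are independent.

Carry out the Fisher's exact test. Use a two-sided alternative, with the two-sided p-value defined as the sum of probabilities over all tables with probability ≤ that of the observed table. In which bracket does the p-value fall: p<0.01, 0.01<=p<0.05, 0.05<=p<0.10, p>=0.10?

p-value bracket: p>=0.10

Margins: r₁=10, r₂=19, c₁=15, c₂=14, n=29
p_obs = C(10,3)·C(19,12)/C(29,15); sum pmf over tables with pmf ≤ p_obs
p-value (two-sided) = 0.12814
→ bracket: p>=0.10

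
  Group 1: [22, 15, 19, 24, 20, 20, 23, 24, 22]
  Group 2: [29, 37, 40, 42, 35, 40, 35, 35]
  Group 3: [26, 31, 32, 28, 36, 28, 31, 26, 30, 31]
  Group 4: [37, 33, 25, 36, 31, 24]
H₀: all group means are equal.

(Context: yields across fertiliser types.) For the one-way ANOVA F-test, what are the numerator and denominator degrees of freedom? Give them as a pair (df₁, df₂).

degrees of freedom = [3, 29]

k = 4 groups, N = 33 total
df = (k−1, N−k) = (4−1, 33−4) = (3, 29)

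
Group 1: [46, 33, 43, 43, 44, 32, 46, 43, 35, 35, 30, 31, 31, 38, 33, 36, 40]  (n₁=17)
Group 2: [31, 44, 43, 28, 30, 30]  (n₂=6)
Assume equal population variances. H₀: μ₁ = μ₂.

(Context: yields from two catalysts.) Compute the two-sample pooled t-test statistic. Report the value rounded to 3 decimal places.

test statistic = 1.134

x̄₁=37.588, s₁=5.646, n₁=17
x̄₂=34.333, s₂=7.174, n₂=6
s_p² = [16·5.646² + 5·7.174²]/21 = 36.5453
SE = √(s_p²·(1/17+1/6)) = 2.8706
t = (37.588−34.333)/2.8706 = 1.1339
df = 21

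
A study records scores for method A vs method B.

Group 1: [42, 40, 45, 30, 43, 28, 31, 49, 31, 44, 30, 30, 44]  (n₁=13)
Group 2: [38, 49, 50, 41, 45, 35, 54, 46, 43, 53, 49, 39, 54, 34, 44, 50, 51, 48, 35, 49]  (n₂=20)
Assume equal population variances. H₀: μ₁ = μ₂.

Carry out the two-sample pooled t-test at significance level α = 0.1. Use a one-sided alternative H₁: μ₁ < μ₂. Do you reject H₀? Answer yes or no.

reject H₀: yes

x̄₁=37.462, s₁=7.490, n₁=13
x̄₂=45.350, s₂=6.467, n₂=20
s_p² = [12·7.490² + 19·6.467²]/31 = 47.3478
SE = √(s_p²·(1/13+1/20)) = 2.4514
t = (37.462−45.350)/2.4514 = -3.2179
df = 31
p-value (one-sided, H₁ less) = 0.00151
At α=0.1: p < α → reject H₀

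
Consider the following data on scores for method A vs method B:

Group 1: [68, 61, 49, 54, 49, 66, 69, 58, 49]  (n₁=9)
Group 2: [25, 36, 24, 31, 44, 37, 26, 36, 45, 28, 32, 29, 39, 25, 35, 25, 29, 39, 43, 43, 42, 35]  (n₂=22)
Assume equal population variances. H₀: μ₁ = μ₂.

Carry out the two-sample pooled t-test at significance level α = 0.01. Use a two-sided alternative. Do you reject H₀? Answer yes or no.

x̄₁=58.111, s₁=8.313, n₁=9
x̄₂=34.000, s₂=6.976, n₂=22
s_p² = [8·8.313² + 21·6.976²]/29 = 54.3065
SE = √(s_p²·(1/9+1/22)) = 2.9159
t = (58.111−34.000)/2.9159 = 8.2688
df = 29
p-value (two-sided) = 0.00000
At α=0.01: p < α → reject H₀

reject H₀: yes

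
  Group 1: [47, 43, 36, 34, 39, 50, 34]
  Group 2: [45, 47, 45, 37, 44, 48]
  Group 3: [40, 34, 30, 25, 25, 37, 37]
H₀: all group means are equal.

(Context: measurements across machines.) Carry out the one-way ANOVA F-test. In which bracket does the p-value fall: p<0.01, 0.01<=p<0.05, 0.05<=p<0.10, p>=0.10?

Group means [40.43, 44.33, 32.57], grand mean 38.850
SSB = Σnᵢ(x̄ᵢ−x̄)² = 473.788; SSW = ΣΣ(x−x̄ᵢ)² = 538.762
MSB = 473.788/2 = 236.8940; MSW = 538.762/17 = 31.6919
F = MSB/MSW = 7.4749
df = (2, 17)
p-value (upper-tail) = 0.00469
→ bracket: p<0.01

p-value bracket: p<0.01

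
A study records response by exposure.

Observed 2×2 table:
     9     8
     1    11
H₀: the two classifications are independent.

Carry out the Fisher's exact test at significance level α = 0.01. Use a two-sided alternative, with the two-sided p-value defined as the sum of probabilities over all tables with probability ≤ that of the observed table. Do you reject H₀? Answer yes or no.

Margins: r₁=17, r₂=12, c₁=10, c₂=19, n=29
p_obs = C(17,9)·C(12,1)/C(29,10); sum pmf over tables with pmf ≤ p_obs
p-value (two-sided) = 0.01909
At α=0.01: p ≥ α → fail to reject H₀

reject H₀: no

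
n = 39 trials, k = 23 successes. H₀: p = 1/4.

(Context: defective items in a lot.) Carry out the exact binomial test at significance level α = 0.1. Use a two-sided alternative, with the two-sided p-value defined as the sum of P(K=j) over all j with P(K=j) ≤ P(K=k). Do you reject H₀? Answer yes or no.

Exact binomial: n=39, k=23, p₀=1/4=0.2500
P(X=j) = C(n,j)·p₀^j·(1−p₀)^(n−j); p = Σ P(X=j) over j with P(X=j) ≤ P(X=23)
p-value (two-sided) = 0.00001
At α=0.1: p < α → reject H₀

reject H₀: yes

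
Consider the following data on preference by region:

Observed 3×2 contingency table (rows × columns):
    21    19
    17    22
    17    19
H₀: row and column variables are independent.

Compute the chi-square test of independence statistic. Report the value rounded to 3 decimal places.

test statistic = 0.636

Row totals [40, 39, 36], col totals [55, 60], n=115
χ² = (21−19.13)²/19.13 + (19−20.87)²/20.87 + (17−18.65)²/18.65 + (22−20.35)²/20.35 + (17−17.22)²/17.22 + (19−18.78)²/18.78 = 0.6359
df = 2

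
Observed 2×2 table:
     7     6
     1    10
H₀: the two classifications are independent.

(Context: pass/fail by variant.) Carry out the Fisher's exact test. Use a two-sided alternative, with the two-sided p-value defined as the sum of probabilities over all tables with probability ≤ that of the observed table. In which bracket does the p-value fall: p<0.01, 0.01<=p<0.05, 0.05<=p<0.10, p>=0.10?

Margins: r₁=13, r₂=11, c₁=8, c₂=16, n=24
p_obs = C(13,7)·C(11,1)/C(24,8); sum pmf over tables with pmf ≤ p_obs
p-value (two-sided) = 0.03347
→ bracket: 0.01<=p<0.05

p-value bracket: 0.01<=p<0.05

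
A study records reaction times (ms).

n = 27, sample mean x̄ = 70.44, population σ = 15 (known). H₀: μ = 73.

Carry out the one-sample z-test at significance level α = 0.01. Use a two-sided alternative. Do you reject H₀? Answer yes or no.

SE = σ/√n = 15/√27 = 2.8868
z = (x̄−μ₀)/SE = (70.44−73)/2.8868 = -0.8868
p-value (two-sided) = 0.37518
At α=0.01: p ≥ α → fail to reject H₀

reject H₀: no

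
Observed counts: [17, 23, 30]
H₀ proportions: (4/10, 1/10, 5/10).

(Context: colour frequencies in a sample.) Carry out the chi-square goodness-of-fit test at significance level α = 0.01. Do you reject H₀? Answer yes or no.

n = 70; E_i = n·p_i = [28.00, 7.00, 35.00]
χ² = (17−28.00)²/28.00 + (23−7.00)²/7.00 + (30−35.00)²/35.00 = 41.6071
df = 2
p-value (upper-tail) = 0.00000
At α=0.01: p < α → reject H₀

reject H₀: yes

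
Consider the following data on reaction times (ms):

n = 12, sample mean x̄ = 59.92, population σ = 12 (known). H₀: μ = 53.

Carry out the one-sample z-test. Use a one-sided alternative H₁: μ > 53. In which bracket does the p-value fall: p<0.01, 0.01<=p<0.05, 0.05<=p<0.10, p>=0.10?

SE = σ/√n = 12/√12 = 3.4641
z = (x̄−μ₀)/SE = (59.92−53)/3.4641 = 1.9976
p-value (one-sided, H₁ greater) = 0.02288
→ bracket: 0.01<=p<0.05

p-value bracket: 0.01<=p<0.05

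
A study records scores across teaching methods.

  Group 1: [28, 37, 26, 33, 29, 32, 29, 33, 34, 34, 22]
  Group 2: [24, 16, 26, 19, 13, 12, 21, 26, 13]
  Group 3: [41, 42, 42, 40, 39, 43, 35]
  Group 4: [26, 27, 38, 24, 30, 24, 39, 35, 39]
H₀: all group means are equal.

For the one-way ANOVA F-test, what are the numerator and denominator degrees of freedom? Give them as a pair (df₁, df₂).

degrees of freedom = [3, 32]

k = 4 groups, N = 36 total
df = (k−1, N−k) = (4−1, 36−4) = (3, 32)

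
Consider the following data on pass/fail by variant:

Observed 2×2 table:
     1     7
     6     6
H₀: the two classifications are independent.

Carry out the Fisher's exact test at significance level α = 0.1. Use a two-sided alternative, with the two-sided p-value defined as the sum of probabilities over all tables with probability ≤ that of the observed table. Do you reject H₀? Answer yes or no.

reject H₀: no

Margins: r₁=8, r₂=12, c₁=7, c₂=13, n=20
p_obs = C(8,1)·C(12,6)/C(20,7); sum pmf over tables with pmf ≤ p_obs
p-value (two-sided) = 0.15769
At α=0.1: p ≥ α → fail to reject H₀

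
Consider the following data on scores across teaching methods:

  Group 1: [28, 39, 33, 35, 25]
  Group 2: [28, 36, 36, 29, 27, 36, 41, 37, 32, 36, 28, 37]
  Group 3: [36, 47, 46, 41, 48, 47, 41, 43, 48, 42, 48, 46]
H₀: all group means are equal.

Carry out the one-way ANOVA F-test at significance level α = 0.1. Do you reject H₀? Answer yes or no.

Group means [32.00, 33.58, 44.42], grand mean 37.793
SSB = Σnᵢ(x̄ᵢ−x̄)² = 906.925; SSW = ΣΣ(x−x̄ᵢ)² = 513.833
MSB = 906.925/2 = 453.4626; MSW = 513.833/26 = 19.7628
F = MSB/MSW = 22.9452
df = (2, 26)
p-value (upper-tail) = 0.00000
At α=0.1: p < α → reject H₀

reject H₀: yes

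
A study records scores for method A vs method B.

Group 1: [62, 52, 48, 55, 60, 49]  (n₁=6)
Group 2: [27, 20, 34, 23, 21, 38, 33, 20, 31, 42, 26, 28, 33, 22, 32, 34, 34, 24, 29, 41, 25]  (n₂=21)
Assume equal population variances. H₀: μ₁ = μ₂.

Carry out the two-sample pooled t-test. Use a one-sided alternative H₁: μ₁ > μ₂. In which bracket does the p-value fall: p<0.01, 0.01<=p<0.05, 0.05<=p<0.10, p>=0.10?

x̄₁=54.333, s₁=5.750, n₁=6
x̄₂=29.381, s₂=6.622, n₂=21
s_p² = [5·5.750² + 20·6.622²]/25 = 41.6914
SE = √(s_p²·(1/6+1/21)) = 2.9890
t = (54.333−29.381)/2.9890 = 8.3482
df = 25
p-value (one-sided, H₁ greater) = 0.00000
→ bracket: p<0.01

p-value bracket: p<0.01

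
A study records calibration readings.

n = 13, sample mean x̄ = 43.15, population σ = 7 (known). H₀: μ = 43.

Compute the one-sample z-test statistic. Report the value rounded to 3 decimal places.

test statistic = 0.077

SE = σ/√n = 7/√13 = 1.9415
z = (x̄−μ₀)/SE = (43.15−43)/1.9415 = 0.0773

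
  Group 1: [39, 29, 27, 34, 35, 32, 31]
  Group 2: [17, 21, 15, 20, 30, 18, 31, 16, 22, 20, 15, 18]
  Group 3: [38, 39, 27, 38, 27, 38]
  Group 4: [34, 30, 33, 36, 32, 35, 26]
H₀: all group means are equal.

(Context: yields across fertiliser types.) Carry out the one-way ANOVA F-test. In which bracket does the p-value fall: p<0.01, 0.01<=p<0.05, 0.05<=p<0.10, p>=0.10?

Group means [32.43, 20.25, 34.50, 32.29], grand mean 28.219
SSB = Σnᵢ(x̄ᵢ−x̄)² = 1238.576; SSW = ΣΣ(x−x̄ᵢ)² = 642.893
MSB = 1238.576/3 = 412.8586; MSW = 642.893/28 = 22.9605
F = MSB/MSW = 17.9813
df = (3, 28)
p-value (upper-tail) = 0.00000
→ bracket: p<0.01

p-value bracket: p<0.01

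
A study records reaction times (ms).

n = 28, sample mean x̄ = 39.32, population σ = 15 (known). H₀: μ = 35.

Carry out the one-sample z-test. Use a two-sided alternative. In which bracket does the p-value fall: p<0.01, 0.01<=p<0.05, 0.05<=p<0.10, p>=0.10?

SE = σ/√n = 15/√28 = 2.8347
z = (x̄−μ₀)/SE = (39.32−35)/2.8347 = 1.5240
p-value (two-sided) = 0.12752
→ bracket: p>=0.10

p-value bracket: p>=0.10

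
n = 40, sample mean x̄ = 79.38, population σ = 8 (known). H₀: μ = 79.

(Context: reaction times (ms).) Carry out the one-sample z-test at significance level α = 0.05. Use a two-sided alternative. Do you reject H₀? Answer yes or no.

SE = σ/√n = 8/√40 = 1.2649
z = (x̄−μ₀)/SE = (79.38−79)/1.2649 = 0.3004
p-value (two-sided) = 0.76386
At α=0.05: p ≥ α → fail to reject H₀

reject H₀: no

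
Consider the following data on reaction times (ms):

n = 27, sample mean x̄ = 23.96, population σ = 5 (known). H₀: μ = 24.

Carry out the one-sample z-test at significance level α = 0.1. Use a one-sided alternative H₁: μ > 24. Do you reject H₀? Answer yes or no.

reject H₀: no

SE = σ/√n = 5/√27 = 0.9623
z = (x̄−μ₀)/SE = (23.96−24)/0.9623 = -0.0416
p-value (one-sided, H₁ greater) = 0.51658
At α=0.1: p ≥ α → fail to reject H₀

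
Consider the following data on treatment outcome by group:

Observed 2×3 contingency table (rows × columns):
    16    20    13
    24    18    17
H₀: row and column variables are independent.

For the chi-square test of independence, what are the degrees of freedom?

degrees of freedom = 2

df = (r−1)(c−1) = (2−1)·(3−1) = 2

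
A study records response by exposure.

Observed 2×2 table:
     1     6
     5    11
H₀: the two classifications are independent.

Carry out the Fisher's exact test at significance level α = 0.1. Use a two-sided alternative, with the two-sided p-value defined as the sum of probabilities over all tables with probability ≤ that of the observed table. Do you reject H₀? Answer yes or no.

Margins: r₁=7, r₂=16, c₁=6, c₂=17, n=23
p_obs = C(7,1)·C(16,5)/C(23,6); sum pmf over tables with pmf ≤ p_obs
p-value (two-sided) = 0.62139
At α=0.1: p ≥ α → fail to reject H₀

reject H₀: no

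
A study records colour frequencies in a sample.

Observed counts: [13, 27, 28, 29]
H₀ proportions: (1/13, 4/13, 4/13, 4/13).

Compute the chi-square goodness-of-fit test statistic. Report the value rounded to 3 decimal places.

test statistic = 4.521

n = 97; E_i = n·p_i = [7.46, 29.85, 29.85, 29.85]
χ² = (13−7.46)²/7.46 + (27−29.85)²/29.85 + (28−29.85)²/29.85 + (29−29.85)²/29.85 = 4.5206
df = 3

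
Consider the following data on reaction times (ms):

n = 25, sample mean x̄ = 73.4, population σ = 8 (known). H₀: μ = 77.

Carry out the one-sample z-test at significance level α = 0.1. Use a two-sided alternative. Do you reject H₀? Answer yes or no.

reject H₀: yes

SE = σ/√n = 8/√25 = 1.6000
z = (x̄−μ₀)/SE = (73.4−77)/1.6000 = -2.2500
p-value (two-sided) = 0.02445
At α=0.1: p < α → reject H₀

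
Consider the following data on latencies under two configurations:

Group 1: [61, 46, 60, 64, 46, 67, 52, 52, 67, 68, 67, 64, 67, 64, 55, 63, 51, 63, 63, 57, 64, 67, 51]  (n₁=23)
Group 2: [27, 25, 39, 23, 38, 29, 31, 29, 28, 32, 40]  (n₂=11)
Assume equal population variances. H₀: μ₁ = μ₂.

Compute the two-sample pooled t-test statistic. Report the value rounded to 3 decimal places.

test statistic = 11.755

x̄₁=59.957, s₁=7.125, n₁=23
x̄₂=31.000, s₂=5.727, n₂=11
s_p² = [22·7.125² + 10·5.727²]/32 = 45.1549
SE = √(s_p²·(1/23+1/11)) = 2.4634
t = (59.957−31.000)/2.4634 = 11.7548
df = 32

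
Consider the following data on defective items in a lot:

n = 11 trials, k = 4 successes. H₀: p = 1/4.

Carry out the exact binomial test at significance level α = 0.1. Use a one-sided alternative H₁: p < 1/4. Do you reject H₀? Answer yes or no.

Exact binomial: n=11, k=4, p₀=1/4=0.2500
P(X≤4) from Σ C(n,i)·p₀^i·(1−p₀)^(n−i)
p-value (one-sided, H₁ less) = 0.88537
At α=0.1: p ≥ α → fail to reject H₀

reject H₀: no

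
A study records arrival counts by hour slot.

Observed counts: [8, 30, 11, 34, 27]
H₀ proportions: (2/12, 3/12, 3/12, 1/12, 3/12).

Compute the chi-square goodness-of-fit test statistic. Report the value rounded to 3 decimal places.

test statistic = 83.236

n = 110; E_i = n·p_i = [18.33, 27.50, 27.50, 9.17, 27.50]
χ² = (8−18.33)²/18.33 + (30−27.50)²/27.50 + (11−27.50)²/27.50 + (34−9.17)²/9.17 + (27−27.50)²/27.50 = 83.2364
df = 4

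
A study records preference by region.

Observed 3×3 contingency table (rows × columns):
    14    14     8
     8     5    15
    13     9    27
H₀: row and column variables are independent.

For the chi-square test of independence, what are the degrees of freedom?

degrees of freedom = 4

df = (r−1)(c−1) = (3−1)·(3−1) = 4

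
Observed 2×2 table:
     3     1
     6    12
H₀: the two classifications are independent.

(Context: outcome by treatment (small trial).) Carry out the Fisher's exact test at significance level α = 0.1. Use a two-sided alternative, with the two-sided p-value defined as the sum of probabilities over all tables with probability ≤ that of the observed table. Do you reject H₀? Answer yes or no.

Margins: r₁=4, r₂=18, c₁=9, c₂=13, n=22
p_obs = C(4,3)·C(18,6)/C(22,9); sum pmf over tables with pmf ≤ p_obs
p-value (two-sided) = 0.26425
At α=0.1: p ≥ α → fail to reject H₀

reject H₀: no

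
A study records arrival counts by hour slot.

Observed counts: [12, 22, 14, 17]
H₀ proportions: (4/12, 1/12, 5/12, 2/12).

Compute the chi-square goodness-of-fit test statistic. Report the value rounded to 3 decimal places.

n = 65; E_i = n·p_i = [21.67, 5.42, 27.08, 10.83]
χ² = (12−21.67)²/21.67 + (22−5.42)²/5.42 + (14−27.08)²/27.08 + (17−10.83)²/10.83 = 64.9138
df = 3

test statistic = 64.914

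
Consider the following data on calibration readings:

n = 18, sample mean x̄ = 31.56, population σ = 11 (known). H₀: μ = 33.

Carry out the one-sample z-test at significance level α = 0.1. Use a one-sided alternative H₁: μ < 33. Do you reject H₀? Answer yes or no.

SE = σ/√n = 11/√18 = 2.5927
z = (x̄−μ₀)/SE = (31.56−33)/2.5927 = -0.5554
p-value (one-sided, H₁ less) = 0.28931
At α=0.1: p ≥ α → fail to reject H₀

reject H₀: no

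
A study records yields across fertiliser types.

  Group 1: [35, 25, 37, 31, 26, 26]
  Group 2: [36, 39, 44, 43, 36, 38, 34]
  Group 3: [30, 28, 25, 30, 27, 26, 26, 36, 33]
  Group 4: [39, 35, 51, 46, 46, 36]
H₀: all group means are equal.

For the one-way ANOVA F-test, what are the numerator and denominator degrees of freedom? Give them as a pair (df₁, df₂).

degrees of freedom = [3, 24]

k = 4 groups, N = 28 total
df = (k−1, N−k) = (4−1, 28−4) = (3, 24)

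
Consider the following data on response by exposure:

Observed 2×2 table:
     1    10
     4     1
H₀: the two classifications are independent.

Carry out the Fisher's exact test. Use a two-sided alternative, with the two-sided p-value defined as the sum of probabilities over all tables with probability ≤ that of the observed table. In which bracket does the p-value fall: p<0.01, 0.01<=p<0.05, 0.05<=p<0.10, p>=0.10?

Margins: r₁=11, r₂=5, c₁=5, c₂=11, n=16
p_obs = C(11,1)·C(5,4)/C(16,5); sum pmf over tables with pmf ≤ p_obs
p-value (two-sided) = 0.01282
→ bracket: 0.01<=p<0.05

p-value bracket: 0.01<=p<0.05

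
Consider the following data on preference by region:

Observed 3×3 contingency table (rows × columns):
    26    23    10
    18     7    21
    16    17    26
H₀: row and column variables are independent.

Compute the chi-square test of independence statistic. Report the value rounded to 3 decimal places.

Row totals [59, 46, 59], col totals [60, 47, 57], n=164
χ² = (26−21.59)²/21.59 + (23−16.91)²/16.91 + (10−20.51)²/20.51 + (18−16.83)²/16.83 + (7−13.18)²/13.18 + (21−15.99)²/15.99 + (16−21.59)²/21.59 + (17−16.91)²/16.91 + (26−20.51)²/20.51 = 15.9504
df = 4

test statistic = 15.950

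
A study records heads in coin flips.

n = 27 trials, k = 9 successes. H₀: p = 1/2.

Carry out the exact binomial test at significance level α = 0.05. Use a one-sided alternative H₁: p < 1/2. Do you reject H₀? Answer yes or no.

reject H₀: no

Exact binomial: n=27, k=9, p₀=1/2=0.5000
P(X≤9) from Σ C(n,i)·p₀^i·(1−p₀)^(n−i)
p-value (one-sided, H₁ less) = 0.06104
At α=0.05: p ≥ α → fail to reject H₀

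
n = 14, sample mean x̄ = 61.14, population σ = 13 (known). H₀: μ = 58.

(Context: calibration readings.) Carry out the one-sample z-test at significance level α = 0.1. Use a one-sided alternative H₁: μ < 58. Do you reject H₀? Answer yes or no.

reject H₀: no

SE = σ/√n = 13/√14 = 3.4744
z = (x̄−μ₀)/SE = (61.14−58)/3.4744 = 0.9038
p-value (one-sided, H₁ less) = 0.81694
At α=0.1: p ≥ α → fail to reject H₀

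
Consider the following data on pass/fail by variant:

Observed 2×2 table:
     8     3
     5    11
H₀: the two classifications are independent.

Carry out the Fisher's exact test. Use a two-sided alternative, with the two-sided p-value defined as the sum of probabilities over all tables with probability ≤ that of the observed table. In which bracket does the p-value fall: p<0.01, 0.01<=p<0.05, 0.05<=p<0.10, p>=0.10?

p-value bracket: 0.05<=p<0.10

Margins: r₁=11, r₂=16, c₁=13, c₂=14, n=27
p_obs = C(11,8)·C(16,5)/C(27,13); sum pmf over tables with pmf ≤ p_obs
p-value (two-sided) = 0.05424
→ bracket: 0.05<=p<0.10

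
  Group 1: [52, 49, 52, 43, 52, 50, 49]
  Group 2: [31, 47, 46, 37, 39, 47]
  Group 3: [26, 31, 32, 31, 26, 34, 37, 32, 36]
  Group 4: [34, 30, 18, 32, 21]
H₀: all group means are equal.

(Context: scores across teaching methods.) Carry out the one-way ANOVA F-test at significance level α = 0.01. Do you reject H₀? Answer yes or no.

reject H₀: yes

Group means [49.57, 41.17, 31.67, 27.00], grand mean 37.556
SSB = Σnᵢ(x̄ᵢ−x̄)² = 1958.119; SSW = ΣΣ(x−x̄ᵢ)² = 596.548
MSB = 1958.119/3 = 652.7063; MSW = 596.548/23 = 25.9369
F = MSB/MSW = 25.1652
df = (3, 23)
p-value (upper-tail) = 0.00000
At α=0.01: p < α → reject H₀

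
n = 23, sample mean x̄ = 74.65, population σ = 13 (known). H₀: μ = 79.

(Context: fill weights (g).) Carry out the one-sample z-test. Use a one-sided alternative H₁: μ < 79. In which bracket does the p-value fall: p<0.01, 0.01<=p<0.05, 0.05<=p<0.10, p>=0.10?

SE = σ/√n = 13/√23 = 2.7107
z = (x̄−μ₀)/SE = (74.65−79)/2.7107 = -1.6048
p-value (one-sided, H₁ less) = 0.05427
→ bracket: 0.05<=p<0.10

p-value bracket: 0.05<=p<0.10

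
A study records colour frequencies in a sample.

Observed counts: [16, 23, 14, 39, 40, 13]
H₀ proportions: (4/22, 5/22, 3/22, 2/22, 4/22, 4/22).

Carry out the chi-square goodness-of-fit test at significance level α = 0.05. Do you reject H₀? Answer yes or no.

n = 145; E_i = n·p_i = [26.36, 32.95, 19.77, 13.18, 26.36, 26.36]
χ² = (16−26.36)²/26.36 + (23−32.95)²/32.95 + (14−19.77)²/19.77 + (39−13.18)²/13.18 + (40−26.36)²/26.36 + (13−26.36)²/26.36 = 73.1616
df = 5
p-value (upper-tail) = 0.00000
At α=0.05: p < α → reject H₀

reject H₀: yes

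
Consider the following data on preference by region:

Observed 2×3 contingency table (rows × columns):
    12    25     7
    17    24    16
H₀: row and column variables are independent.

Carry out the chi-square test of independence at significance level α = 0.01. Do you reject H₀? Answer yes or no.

Row totals [44, 57], col totals [29, 49, 23], n=101
χ² = (12−12.63)²/12.63 + (25−21.35)²/21.35 + (7−10.02)²/10.02 + (17−16.37)²/16.37 + (24−27.65)²/27.65 + (16−12.98)²/12.98 = 2.7770
df = 2
p-value (upper-tail) = 0.24945
At α=0.01: p ≥ α → fail to reject H₀

reject H₀: no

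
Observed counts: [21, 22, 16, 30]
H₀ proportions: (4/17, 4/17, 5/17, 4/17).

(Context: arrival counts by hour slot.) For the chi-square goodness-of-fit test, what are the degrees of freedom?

df = k − 1 = 4 − 1 = 3

degrees of freedom = 3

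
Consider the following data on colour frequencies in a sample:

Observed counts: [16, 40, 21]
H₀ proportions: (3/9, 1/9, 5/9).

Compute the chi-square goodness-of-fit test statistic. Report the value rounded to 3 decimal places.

test statistic = 130.296

n = 77; E_i = n·p_i = [25.67, 8.56, 42.78]
χ² = (16−25.67)²/25.67 + (40−8.56)²/8.56 + (21−42.78)²/42.78 = 130.2961
df = 2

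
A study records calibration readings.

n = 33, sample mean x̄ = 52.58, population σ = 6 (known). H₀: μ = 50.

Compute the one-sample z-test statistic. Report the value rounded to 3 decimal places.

SE = σ/√n = 6/√33 = 1.0445
z = (x̄−μ₀)/SE = (52.58−50)/1.0445 = 2.4702

test statistic = 2.470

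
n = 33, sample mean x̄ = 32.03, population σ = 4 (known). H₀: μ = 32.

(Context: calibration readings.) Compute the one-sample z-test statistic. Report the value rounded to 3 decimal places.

SE = σ/√n = 4/√33 = 0.6963
z = (x̄−μ₀)/SE = (32.03−32)/0.6963 = 0.0431

test statistic = 0.043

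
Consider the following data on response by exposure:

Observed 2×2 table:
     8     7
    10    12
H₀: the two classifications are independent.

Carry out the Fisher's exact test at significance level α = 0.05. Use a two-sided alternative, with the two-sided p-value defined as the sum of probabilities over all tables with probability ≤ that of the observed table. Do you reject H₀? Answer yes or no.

Margins: r₁=15, r₂=22, c₁=18, c₂=19, n=37
p_obs = C(15,8)·C(22,10)/C(37,18); sum pmf over tables with pmf ≤ p_obs
p-value (two-sided) = 0.74314
At α=0.05: p ≥ α → fail to reject H₀

reject H₀: no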